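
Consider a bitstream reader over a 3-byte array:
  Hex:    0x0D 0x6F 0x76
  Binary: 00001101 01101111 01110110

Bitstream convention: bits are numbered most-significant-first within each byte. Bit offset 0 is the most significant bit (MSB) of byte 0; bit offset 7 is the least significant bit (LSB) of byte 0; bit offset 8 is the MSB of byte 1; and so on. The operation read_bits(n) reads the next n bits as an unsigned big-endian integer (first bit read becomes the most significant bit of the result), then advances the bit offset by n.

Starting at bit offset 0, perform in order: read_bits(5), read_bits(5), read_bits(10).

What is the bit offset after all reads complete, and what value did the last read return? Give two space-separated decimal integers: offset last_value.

Read 1: bits[0:5] width=5 -> value=1 (bin 00001); offset now 5 = byte 0 bit 5; 19 bits remain
Read 2: bits[5:10] width=5 -> value=21 (bin 10101); offset now 10 = byte 1 bit 2; 14 bits remain
Read 3: bits[10:20] width=10 -> value=759 (bin 1011110111); offset now 20 = byte 2 bit 4; 4 bits remain

Answer: 20 759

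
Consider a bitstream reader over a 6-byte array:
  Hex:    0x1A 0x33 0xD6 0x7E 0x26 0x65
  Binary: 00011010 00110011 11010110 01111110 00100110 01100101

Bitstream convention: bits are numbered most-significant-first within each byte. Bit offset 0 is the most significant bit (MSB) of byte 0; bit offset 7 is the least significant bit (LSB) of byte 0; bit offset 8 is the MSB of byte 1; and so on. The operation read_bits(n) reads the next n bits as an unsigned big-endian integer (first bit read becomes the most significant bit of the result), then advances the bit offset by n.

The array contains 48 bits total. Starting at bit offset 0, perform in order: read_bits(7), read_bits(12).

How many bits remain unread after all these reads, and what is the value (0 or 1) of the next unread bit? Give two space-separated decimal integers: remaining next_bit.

Read 1: bits[0:7] width=7 -> value=13 (bin 0001101); offset now 7 = byte 0 bit 7; 41 bits remain
Read 2: bits[7:19] width=12 -> value=414 (bin 000110011110); offset now 19 = byte 2 bit 3; 29 bits remain

Answer: 29 1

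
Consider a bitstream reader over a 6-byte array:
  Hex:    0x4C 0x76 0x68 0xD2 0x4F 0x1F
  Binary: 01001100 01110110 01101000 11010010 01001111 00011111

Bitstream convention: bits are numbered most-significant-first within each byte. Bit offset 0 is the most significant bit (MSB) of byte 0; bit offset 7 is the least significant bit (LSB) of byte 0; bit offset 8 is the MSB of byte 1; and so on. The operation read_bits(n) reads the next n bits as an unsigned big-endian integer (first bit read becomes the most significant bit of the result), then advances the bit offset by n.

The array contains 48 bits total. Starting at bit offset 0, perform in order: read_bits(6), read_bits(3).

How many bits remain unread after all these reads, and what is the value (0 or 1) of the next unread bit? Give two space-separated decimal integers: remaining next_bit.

Answer: 39 1

Derivation:
Read 1: bits[0:6] width=6 -> value=19 (bin 010011); offset now 6 = byte 0 bit 6; 42 bits remain
Read 2: bits[6:9] width=3 -> value=0 (bin 000); offset now 9 = byte 1 bit 1; 39 bits remain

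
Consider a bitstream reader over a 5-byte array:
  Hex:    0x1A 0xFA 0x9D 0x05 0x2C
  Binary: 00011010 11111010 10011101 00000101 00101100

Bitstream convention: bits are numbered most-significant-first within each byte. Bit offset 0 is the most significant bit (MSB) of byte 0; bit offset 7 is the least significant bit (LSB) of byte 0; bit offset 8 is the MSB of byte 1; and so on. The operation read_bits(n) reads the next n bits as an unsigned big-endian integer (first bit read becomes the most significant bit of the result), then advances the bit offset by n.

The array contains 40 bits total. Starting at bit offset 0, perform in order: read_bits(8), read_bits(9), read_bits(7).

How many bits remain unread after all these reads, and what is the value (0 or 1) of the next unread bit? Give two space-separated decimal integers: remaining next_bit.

Read 1: bits[0:8] width=8 -> value=26 (bin 00011010); offset now 8 = byte 1 bit 0; 32 bits remain
Read 2: bits[8:17] width=9 -> value=501 (bin 111110101); offset now 17 = byte 2 bit 1; 23 bits remain
Read 3: bits[17:24] width=7 -> value=29 (bin 0011101); offset now 24 = byte 3 bit 0; 16 bits remain

Answer: 16 0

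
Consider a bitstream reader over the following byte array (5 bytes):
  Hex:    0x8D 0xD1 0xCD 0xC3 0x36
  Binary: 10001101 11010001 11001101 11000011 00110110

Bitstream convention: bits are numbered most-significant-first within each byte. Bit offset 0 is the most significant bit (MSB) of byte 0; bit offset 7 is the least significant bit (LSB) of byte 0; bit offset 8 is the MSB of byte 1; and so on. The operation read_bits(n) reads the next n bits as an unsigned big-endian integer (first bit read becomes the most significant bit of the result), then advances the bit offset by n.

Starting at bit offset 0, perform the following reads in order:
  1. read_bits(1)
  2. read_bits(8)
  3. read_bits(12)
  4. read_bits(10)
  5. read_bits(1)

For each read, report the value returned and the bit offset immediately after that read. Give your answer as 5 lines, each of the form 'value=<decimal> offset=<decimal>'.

Read 1: bits[0:1] width=1 -> value=1 (bin 1); offset now 1 = byte 0 bit 1; 39 bits remain
Read 2: bits[1:9] width=8 -> value=27 (bin 00011011); offset now 9 = byte 1 bit 1; 31 bits remain
Read 3: bits[9:21] width=12 -> value=2617 (bin 101000111001); offset now 21 = byte 2 bit 5; 19 bits remain
Read 4: bits[21:31] width=10 -> value=737 (bin 1011100001); offset now 31 = byte 3 bit 7; 9 bits remain
Read 5: bits[31:32] width=1 -> value=1 (bin 1); offset now 32 = byte 4 bit 0; 8 bits remain

Answer: value=1 offset=1
value=27 offset=9
value=2617 offset=21
value=737 offset=31
value=1 offset=32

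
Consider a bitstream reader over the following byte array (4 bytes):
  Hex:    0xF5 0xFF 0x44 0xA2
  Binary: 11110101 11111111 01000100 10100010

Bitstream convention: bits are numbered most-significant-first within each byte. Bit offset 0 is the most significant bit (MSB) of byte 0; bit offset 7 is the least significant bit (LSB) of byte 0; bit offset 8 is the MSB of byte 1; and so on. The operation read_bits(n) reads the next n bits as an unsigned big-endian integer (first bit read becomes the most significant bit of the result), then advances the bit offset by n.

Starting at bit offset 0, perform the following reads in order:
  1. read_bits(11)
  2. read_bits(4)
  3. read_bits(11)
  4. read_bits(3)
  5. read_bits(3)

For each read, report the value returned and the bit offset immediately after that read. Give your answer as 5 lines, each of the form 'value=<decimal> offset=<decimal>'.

Answer: value=1967 offset=11
value=15 offset=15
value=1298 offset=26
value=4 offset=29
value=2 offset=32

Derivation:
Read 1: bits[0:11] width=11 -> value=1967 (bin 11110101111); offset now 11 = byte 1 bit 3; 21 bits remain
Read 2: bits[11:15] width=4 -> value=15 (bin 1111); offset now 15 = byte 1 bit 7; 17 bits remain
Read 3: bits[15:26] width=11 -> value=1298 (bin 10100010010); offset now 26 = byte 3 bit 2; 6 bits remain
Read 4: bits[26:29] width=3 -> value=4 (bin 100); offset now 29 = byte 3 bit 5; 3 bits remain
Read 5: bits[29:32] width=3 -> value=2 (bin 010); offset now 32 = byte 4 bit 0; 0 bits remain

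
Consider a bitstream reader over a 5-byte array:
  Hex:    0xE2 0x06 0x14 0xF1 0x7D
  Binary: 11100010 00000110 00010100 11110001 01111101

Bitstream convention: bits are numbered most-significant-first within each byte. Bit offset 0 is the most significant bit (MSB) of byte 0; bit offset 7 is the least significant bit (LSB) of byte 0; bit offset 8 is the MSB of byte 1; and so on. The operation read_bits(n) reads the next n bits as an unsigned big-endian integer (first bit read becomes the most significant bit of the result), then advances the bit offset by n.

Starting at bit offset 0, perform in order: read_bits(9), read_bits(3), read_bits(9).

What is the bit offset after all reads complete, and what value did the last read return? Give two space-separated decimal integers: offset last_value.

Read 1: bits[0:9] width=9 -> value=452 (bin 111000100); offset now 9 = byte 1 bit 1; 31 bits remain
Read 2: bits[9:12] width=3 -> value=0 (bin 000); offset now 12 = byte 1 bit 4; 28 bits remain
Read 3: bits[12:21] width=9 -> value=194 (bin 011000010); offset now 21 = byte 2 bit 5; 19 bits remain

Answer: 21 194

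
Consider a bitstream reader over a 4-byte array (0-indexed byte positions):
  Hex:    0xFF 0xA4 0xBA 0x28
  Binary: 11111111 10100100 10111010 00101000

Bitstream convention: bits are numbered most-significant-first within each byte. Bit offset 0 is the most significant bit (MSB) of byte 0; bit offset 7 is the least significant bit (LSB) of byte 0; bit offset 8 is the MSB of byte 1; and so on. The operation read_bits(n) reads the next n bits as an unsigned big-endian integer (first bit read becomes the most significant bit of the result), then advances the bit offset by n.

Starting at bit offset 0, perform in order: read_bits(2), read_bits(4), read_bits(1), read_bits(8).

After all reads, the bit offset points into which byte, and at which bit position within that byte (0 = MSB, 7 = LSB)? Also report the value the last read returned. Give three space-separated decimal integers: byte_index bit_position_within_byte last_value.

Read 1: bits[0:2] width=2 -> value=3 (bin 11); offset now 2 = byte 0 bit 2; 30 bits remain
Read 2: bits[2:6] width=4 -> value=15 (bin 1111); offset now 6 = byte 0 bit 6; 26 bits remain
Read 3: bits[6:7] width=1 -> value=1 (bin 1); offset now 7 = byte 0 bit 7; 25 bits remain
Read 4: bits[7:15] width=8 -> value=210 (bin 11010010); offset now 15 = byte 1 bit 7; 17 bits remain

Answer: 1 7 210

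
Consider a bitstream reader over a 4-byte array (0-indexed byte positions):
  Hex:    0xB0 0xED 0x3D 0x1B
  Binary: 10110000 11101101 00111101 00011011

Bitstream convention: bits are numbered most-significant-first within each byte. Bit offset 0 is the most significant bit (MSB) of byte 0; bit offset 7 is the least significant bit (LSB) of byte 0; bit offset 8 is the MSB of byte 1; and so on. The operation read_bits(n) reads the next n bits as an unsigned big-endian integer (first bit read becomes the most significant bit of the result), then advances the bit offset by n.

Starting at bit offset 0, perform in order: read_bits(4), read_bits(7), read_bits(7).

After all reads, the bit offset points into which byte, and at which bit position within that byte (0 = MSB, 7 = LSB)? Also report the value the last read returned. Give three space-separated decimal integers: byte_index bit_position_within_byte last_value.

Answer: 2 2 52

Derivation:
Read 1: bits[0:4] width=4 -> value=11 (bin 1011); offset now 4 = byte 0 bit 4; 28 bits remain
Read 2: bits[4:11] width=7 -> value=7 (bin 0000111); offset now 11 = byte 1 bit 3; 21 bits remain
Read 3: bits[11:18] width=7 -> value=52 (bin 0110100); offset now 18 = byte 2 bit 2; 14 bits remain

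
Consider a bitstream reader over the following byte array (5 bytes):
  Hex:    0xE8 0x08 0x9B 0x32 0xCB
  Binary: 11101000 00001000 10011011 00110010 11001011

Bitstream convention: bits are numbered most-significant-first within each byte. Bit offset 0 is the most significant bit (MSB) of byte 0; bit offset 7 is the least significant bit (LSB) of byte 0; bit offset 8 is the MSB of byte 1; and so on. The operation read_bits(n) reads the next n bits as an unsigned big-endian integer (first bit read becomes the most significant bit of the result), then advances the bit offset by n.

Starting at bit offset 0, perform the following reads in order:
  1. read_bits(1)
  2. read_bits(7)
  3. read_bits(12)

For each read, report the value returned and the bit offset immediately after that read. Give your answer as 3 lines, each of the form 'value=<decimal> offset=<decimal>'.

Read 1: bits[0:1] width=1 -> value=1 (bin 1); offset now 1 = byte 0 bit 1; 39 bits remain
Read 2: bits[1:8] width=7 -> value=104 (bin 1101000); offset now 8 = byte 1 bit 0; 32 bits remain
Read 3: bits[8:20] width=12 -> value=137 (bin 000010001001); offset now 20 = byte 2 bit 4; 20 bits remain

Answer: value=1 offset=1
value=104 offset=8
value=137 offset=20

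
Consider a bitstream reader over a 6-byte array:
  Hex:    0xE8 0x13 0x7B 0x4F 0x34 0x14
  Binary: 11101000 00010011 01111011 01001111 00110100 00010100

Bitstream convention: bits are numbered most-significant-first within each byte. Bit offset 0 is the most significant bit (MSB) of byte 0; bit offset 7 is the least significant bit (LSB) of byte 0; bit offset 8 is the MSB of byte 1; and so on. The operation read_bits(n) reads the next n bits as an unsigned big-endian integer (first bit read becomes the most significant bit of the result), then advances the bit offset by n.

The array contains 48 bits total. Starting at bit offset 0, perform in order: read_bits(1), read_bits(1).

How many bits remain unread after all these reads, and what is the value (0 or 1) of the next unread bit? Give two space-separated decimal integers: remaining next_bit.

Answer: 46 1

Derivation:
Read 1: bits[0:1] width=1 -> value=1 (bin 1); offset now 1 = byte 0 bit 1; 47 bits remain
Read 2: bits[1:2] width=1 -> value=1 (bin 1); offset now 2 = byte 0 bit 2; 46 bits remain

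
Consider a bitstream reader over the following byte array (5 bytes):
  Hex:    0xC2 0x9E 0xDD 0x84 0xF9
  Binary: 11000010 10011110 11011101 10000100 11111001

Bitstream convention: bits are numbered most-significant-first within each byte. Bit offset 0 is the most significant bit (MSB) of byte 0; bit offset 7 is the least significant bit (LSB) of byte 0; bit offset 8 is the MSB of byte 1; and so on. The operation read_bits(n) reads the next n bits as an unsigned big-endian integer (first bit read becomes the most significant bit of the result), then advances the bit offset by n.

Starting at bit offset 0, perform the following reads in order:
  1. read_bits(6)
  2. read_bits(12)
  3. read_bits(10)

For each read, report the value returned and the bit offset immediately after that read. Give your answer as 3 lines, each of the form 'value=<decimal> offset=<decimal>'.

Answer: value=48 offset=6
value=2683 offset=18
value=472 offset=28

Derivation:
Read 1: bits[0:6] width=6 -> value=48 (bin 110000); offset now 6 = byte 0 bit 6; 34 bits remain
Read 2: bits[6:18] width=12 -> value=2683 (bin 101001111011); offset now 18 = byte 2 bit 2; 22 bits remain
Read 3: bits[18:28] width=10 -> value=472 (bin 0111011000); offset now 28 = byte 3 bit 4; 12 bits remain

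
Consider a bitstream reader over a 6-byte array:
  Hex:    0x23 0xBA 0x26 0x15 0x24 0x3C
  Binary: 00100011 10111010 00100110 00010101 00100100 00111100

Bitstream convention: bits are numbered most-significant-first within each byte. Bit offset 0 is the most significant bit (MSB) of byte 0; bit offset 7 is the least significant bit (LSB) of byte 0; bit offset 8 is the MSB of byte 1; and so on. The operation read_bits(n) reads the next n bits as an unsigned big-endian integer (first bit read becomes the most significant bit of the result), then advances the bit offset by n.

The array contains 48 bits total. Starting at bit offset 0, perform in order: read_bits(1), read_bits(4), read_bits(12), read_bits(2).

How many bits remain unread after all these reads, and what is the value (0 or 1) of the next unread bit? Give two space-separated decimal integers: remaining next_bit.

Answer: 29 0

Derivation:
Read 1: bits[0:1] width=1 -> value=0 (bin 0); offset now 1 = byte 0 bit 1; 47 bits remain
Read 2: bits[1:5] width=4 -> value=4 (bin 0100); offset now 5 = byte 0 bit 5; 43 bits remain
Read 3: bits[5:17] width=12 -> value=1908 (bin 011101110100); offset now 17 = byte 2 bit 1; 31 bits remain
Read 4: bits[17:19] width=2 -> value=1 (bin 01); offset now 19 = byte 2 bit 3; 29 bits remain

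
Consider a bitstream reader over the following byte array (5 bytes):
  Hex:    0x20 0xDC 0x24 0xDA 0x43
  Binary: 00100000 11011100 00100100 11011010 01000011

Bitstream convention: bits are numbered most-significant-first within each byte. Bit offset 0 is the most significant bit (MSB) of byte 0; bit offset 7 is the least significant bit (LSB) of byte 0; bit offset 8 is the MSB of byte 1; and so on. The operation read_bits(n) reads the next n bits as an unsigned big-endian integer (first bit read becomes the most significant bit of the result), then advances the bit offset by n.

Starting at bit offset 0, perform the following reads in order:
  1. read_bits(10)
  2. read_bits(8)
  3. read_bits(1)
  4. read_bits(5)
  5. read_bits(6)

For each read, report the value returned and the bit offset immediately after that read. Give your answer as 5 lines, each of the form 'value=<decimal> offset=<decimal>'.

Answer: value=131 offset=10
value=112 offset=18
value=1 offset=19
value=4 offset=24
value=54 offset=30

Derivation:
Read 1: bits[0:10] width=10 -> value=131 (bin 0010000011); offset now 10 = byte 1 bit 2; 30 bits remain
Read 2: bits[10:18] width=8 -> value=112 (bin 01110000); offset now 18 = byte 2 bit 2; 22 bits remain
Read 3: bits[18:19] width=1 -> value=1 (bin 1); offset now 19 = byte 2 bit 3; 21 bits remain
Read 4: bits[19:24] width=5 -> value=4 (bin 00100); offset now 24 = byte 3 bit 0; 16 bits remain
Read 5: bits[24:30] width=6 -> value=54 (bin 110110); offset now 30 = byte 3 bit 6; 10 bits remain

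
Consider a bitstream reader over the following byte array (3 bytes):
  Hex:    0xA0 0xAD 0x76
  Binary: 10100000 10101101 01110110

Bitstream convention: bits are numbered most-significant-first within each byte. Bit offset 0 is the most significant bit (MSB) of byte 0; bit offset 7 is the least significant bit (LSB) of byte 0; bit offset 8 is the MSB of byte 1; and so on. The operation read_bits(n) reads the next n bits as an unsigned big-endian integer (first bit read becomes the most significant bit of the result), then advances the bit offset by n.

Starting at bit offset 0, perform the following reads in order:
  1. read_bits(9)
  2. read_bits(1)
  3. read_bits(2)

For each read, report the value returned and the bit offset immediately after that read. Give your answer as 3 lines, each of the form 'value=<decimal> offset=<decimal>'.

Read 1: bits[0:9] width=9 -> value=321 (bin 101000001); offset now 9 = byte 1 bit 1; 15 bits remain
Read 2: bits[9:10] width=1 -> value=0 (bin 0); offset now 10 = byte 1 bit 2; 14 bits remain
Read 3: bits[10:12] width=2 -> value=2 (bin 10); offset now 12 = byte 1 bit 4; 12 bits remain

Answer: value=321 offset=9
value=0 offset=10
value=2 offset=12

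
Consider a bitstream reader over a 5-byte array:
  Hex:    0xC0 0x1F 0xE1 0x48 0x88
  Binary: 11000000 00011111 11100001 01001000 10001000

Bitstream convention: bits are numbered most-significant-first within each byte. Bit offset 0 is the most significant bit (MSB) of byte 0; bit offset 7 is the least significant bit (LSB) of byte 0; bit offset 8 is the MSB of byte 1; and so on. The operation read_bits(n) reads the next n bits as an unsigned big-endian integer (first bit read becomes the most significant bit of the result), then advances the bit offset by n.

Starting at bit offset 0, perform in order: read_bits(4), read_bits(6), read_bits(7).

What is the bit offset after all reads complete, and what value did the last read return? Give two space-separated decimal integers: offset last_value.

Read 1: bits[0:4] width=4 -> value=12 (bin 1100); offset now 4 = byte 0 bit 4; 36 bits remain
Read 2: bits[4:10] width=6 -> value=0 (bin 000000); offset now 10 = byte 1 bit 2; 30 bits remain
Read 3: bits[10:17] width=7 -> value=63 (bin 0111111); offset now 17 = byte 2 bit 1; 23 bits remain

Answer: 17 63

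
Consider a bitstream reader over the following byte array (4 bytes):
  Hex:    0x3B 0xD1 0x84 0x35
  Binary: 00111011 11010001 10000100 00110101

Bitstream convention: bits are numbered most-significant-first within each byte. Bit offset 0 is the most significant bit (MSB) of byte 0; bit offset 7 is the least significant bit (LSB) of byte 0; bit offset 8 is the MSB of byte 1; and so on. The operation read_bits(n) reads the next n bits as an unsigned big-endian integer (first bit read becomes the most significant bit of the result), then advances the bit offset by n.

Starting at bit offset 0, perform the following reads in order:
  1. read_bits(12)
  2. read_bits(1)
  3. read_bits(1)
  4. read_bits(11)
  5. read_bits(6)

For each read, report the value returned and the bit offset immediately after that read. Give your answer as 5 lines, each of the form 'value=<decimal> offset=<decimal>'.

Read 1: bits[0:12] width=12 -> value=957 (bin 001110111101); offset now 12 = byte 1 bit 4; 20 bits remain
Read 2: bits[12:13] width=1 -> value=0 (bin 0); offset now 13 = byte 1 bit 5; 19 bits remain
Read 3: bits[13:14] width=1 -> value=0 (bin 0); offset now 14 = byte 1 bit 6; 18 bits remain
Read 4: bits[14:25] width=11 -> value=776 (bin 01100001000); offset now 25 = byte 3 bit 1; 7 bits remain
Read 5: bits[25:31] width=6 -> value=26 (bin 011010); offset now 31 = byte 3 bit 7; 1 bits remain

Answer: value=957 offset=12
value=0 offset=13
value=0 offset=14
value=776 offset=25
value=26 offset=31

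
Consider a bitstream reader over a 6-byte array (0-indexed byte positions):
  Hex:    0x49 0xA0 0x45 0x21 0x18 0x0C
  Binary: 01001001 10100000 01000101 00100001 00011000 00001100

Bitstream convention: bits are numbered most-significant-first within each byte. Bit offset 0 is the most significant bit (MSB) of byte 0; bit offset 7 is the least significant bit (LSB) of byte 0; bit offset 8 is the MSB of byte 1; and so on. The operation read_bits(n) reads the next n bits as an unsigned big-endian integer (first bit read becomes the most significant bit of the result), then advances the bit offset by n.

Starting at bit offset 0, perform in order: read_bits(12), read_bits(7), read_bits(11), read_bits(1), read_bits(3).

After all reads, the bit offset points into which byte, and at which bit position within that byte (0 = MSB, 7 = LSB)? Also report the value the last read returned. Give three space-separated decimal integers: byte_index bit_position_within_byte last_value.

Answer: 4 2 4

Derivation:
Read 1: bits[0:12] width=12 -> value=1178 (bin 010010011010); offset now 12 = byte 1 bit 4; 36 bits remain
Read 2: bits[12:19] width=7 -> value=2 (bin 0000010); offset now 19 = byte 2 bit 3; 29 bits remain
Read 3: bits[19:30] width=11 -> value=328 (bin 00101001000); offset now 30 = byte 3 bit 6; 18 bits remain
Read 4: bits[30:31] width=1 -> value=0 (bin 0); offset now 31 = byte 3 bit 7; 17 bits remain
Read 5: bits[31:34] width=3 -> value=4 (bin 100); offset now 34 = byte 4 bit 2; 14 bits remain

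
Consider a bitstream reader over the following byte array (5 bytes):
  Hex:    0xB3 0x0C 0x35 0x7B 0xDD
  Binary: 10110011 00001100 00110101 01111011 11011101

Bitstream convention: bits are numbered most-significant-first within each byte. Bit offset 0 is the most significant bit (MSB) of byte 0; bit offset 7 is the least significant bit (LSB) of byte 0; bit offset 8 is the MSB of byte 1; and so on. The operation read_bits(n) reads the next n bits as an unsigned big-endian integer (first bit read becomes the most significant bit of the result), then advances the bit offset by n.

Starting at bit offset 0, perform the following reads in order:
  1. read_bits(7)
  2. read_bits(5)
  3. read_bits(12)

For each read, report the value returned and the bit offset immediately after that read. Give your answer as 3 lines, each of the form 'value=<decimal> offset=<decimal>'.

Read 1: bits[0:7] width=7 -> value=89 (bin 1011001); offset now 7 = byte 0 bit 7; 33 bits remain
Read 2: bits[7:12] width=5 -> value=16 (bin 10000); offset now 12 = byte 1 bit 4; 28 bits remain
Read 3: bits[12:24] width=12 -> value=3125 (bin 110000110101); offset now 24 = byte 3 bit 0; 16 bits remain

Answer: value=89 offset=7
value=16 offset=12
value=3125 offset=24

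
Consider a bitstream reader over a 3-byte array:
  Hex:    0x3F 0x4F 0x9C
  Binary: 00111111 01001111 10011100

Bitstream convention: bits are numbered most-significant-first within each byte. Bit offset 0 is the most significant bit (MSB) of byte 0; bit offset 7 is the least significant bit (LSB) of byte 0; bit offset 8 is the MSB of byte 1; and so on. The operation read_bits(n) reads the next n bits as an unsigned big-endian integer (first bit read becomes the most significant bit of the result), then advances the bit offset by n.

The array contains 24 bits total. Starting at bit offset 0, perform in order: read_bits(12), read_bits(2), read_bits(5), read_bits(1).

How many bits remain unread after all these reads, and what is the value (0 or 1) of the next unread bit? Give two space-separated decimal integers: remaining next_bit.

Read 1: bits[0:12] width=12 -> value=1012 (bin 001111110100); offset now 12 = byte 1 bit 4; 12 bits remain
Read 2: bits[12:14] width=2 -> value=3 (bin 11); offset now 14 = byte 1 bit 6; 10 bits remain
Read 3: bits[14:19] width=5 -> value=28 (bin 11100); offset now 19 = byte 2 bit 3; 5 bits remain
Read 4: bits[19:20] width=1 -> value=1 (bin 1); offset now 20 = byte 2 bit 4; 4 bits remain

Answer: 4 1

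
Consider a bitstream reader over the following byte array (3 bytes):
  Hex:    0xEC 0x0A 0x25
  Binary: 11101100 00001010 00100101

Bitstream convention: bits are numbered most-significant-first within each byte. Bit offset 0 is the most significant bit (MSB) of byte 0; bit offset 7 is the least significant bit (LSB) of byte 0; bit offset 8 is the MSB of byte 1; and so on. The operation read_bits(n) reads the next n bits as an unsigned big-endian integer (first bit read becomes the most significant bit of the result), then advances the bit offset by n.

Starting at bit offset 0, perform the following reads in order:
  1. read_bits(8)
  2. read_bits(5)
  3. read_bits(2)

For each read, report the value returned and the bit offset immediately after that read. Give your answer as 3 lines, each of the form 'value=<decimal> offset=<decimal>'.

Answer: value=236 offset=8
value=1 offset=13
value=1 offset=15

Derivation:
Read 1: bits[0:8] width=8 -> value=236 (bin 11101100); offset now 8 = byte 1 bit 0; 16 bits remain
Read 2: bits[8:13] width=5 -> value=1 (bin 00001); offset now 13 = byte 1 bit 5; 11 bits remain
Read 3: bits[13:15] width=2 -> value=1 (bin 01); offset now 15 = byte 1 bit 7; 9 bits remain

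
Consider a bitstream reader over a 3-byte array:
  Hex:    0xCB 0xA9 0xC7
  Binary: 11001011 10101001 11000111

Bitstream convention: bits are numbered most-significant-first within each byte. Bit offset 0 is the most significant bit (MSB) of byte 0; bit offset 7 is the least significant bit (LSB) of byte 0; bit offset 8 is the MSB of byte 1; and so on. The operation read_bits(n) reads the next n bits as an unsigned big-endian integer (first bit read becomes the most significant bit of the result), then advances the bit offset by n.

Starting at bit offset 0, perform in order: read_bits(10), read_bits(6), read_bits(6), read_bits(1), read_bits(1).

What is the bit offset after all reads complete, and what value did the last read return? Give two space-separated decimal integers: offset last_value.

Answer: 24 1

Derivation:
Read 1: bits[0:10] width=10 -> value=814 (bin 1100101110); offset now 10 = byte 1 bit 2; 14 bits remain
Read 2: bits[10:16] width=6 -> value=41 (bin 101001); offset now 16 = byte 2 bit 0; 8 bits remain
Read 3: bits[16:22] width=6 -> value=49 (bin 110001); offset now 22 = byte 2 bit 6; 2 bits remain
Read 4: bits[22:23] width=1 -> value=1 (bin 1); offset now 23 = byte 2 bit 7; 1 bits remain
Read 5: bits[23:24] width=1 -> value=1 (bin 1); offset now 24 = byte 3 bit 0; 0 bits remain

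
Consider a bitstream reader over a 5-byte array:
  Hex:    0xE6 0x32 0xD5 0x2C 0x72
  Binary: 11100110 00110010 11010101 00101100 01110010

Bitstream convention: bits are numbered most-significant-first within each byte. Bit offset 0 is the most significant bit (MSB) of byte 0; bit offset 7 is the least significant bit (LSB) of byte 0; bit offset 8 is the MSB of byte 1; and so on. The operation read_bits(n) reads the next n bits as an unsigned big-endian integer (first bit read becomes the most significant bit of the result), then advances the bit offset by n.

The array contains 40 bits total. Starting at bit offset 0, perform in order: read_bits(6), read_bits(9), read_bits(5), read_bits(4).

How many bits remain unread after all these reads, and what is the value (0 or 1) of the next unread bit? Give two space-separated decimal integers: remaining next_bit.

Read 1: bits[0:6] width=6 -> value=57 (bin 111001); offset now 6 = byte 0 bit 6; 34 bits remain
Read 2: bits[6:15] width=9 -> value=281 (bin 100011001); offset now 15 = byte 1 bit 7; 25 bits remain
Read 3: bits[15:20] width=5 -> value=13 (bin 01101); offset now 20 = byte 2 bit 4; 20 bits remain
Read 4: bits[20:24] width=4 -> value=5 (bin 0101); offset now 24 = byte 3 bit 0; 16 bits remain

Answer: 16 0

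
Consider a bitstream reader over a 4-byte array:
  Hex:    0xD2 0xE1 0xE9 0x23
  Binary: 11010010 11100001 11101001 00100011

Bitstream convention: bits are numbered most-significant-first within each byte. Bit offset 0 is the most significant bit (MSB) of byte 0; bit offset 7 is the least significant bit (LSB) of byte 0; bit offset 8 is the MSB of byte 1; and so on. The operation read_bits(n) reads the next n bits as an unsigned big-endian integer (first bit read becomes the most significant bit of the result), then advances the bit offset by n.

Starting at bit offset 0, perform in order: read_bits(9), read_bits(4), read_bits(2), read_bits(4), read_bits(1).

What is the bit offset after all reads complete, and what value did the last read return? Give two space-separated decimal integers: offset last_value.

Answer: 20 0

Derivation:
Read 1: bits[0:9] width=9 -> value=421 (bin 110100101); offset now 9 = byte 1 bit 1; 23 bits remain
Read 2: bits[9:13] width=4 -> value=12 (bin 1100); offset now 13 = byte 1 bit 5; 19 bits remain
Read 3: bits[13:15] width=2 -> value=0 (bin 00); offset now 15 = byte 1 bit 7; 17 bits remain
Read 4: bits[15:19] width=4 -> value=15 (bin 1111); offset now 19 = byte 2 bit 3; 13 bits remain
Read 5: bits[19:20] width=1 -> value=0 (bin 0); offset now 20 = byte 2 bit 4; 12 bits remain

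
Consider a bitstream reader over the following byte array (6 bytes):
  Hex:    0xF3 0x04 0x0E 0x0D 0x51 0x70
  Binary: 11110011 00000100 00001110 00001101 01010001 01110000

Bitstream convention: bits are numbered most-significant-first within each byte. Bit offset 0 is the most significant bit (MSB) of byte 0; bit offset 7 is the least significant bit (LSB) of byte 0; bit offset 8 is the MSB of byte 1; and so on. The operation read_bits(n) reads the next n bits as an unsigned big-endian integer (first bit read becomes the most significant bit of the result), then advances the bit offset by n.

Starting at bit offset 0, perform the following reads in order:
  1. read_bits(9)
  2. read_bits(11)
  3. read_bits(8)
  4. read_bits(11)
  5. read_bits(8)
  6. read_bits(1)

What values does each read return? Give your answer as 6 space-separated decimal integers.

Answer: 486 64 224 1704 184 0

Derivation:
Read 1: bits[0:9] width=9 -> value=486 (bin 111100110); offset now 9 = byte 1 bit 1; 39 bits remain
Read 2: bits[9:20] width=11 -> value=64 (bin 00001000000); offset now 20 = byte 2 bit 4; 28 bits remain
Read 3: bits[20:28] width=8 -> value=224 (bin 11100000); offset now 28 = byte 3 bit 4; 20 bits remain
Read 4: bits[28:39] width=11 -> value=1704 (bin 11010101000); offset now 39 = byte 4 bit 7; 9 bits remain
Read 5: bits[39:47] width=8 -> value=184 (bin 10111000); offset now 47 = byte 5 bit 7; 1 bits remain
Read 6: bits[47:48] width=1 -> value=0 (bin 0); offset now 48 = byte 6 bit 0; 0 bits remain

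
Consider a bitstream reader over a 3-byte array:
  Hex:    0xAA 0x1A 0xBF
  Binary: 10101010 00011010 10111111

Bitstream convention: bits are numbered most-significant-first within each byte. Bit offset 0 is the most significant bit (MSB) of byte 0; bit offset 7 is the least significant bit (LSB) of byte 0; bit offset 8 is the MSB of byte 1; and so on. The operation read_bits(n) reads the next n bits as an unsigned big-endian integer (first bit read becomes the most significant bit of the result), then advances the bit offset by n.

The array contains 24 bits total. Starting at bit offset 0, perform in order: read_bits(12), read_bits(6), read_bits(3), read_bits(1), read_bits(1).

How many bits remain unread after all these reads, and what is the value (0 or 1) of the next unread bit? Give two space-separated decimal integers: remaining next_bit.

Read 1: bits[0:12] width=12 -> value=2721 (bin 101010100001); offset now 12 = byte 1 bit 4; 12 bits remain
Read 2: bits[12:18] width=6 -> value=42 (bin 101010); offset now 18 = byte 2 bit 2; 6 bits remain
Read 3: bits[18:21] width=3 -> value=7 (bin 111); offset now 21 = byte 2 bit 5; 3 bits remain
Read 4: bits[21:22] width=1 -> value=1 (bin 1); offset now 22 = byte 2 bit 6; 2 bits remain
Read 5: bits[22:23] width=1 -> value=1 (bin 1); offset now 23 = byte 2 bit 7; 1 bits remain

Answer: 1 1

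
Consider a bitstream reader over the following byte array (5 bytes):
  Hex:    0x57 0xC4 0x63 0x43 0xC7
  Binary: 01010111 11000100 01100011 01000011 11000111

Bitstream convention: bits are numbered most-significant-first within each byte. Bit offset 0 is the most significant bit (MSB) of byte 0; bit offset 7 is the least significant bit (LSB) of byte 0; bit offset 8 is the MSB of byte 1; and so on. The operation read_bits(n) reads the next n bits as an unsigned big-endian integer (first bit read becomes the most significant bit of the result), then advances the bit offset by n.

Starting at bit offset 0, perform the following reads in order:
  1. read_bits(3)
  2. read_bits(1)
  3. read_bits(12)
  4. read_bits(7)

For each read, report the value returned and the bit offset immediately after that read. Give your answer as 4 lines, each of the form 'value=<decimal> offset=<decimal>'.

Answer: value=2 offset=3
value=1 offset=4
value=1988 offset=16
value=49 offset=23

Derivation:
Read 1: bits[0:3] width=3 -> value=2 (bin 010); offset now 3 = byte 0 bit 3; 37 bits remain
Read 2: bits[3:4] width=1 -> value=1 (bin 1); offset now 4 = byte 0 bit 4; 36 bits remain
Read 3: bits[4:16] width=12 -> value=1988 (bin 011111000100); offset now 16 = byte 2 bit 0; 24 bits remain
Read 4: bits[16:23] width=7 -> value=49 (bin 0110001); offset now 23 = byte 2 bit 7; 17 bits remain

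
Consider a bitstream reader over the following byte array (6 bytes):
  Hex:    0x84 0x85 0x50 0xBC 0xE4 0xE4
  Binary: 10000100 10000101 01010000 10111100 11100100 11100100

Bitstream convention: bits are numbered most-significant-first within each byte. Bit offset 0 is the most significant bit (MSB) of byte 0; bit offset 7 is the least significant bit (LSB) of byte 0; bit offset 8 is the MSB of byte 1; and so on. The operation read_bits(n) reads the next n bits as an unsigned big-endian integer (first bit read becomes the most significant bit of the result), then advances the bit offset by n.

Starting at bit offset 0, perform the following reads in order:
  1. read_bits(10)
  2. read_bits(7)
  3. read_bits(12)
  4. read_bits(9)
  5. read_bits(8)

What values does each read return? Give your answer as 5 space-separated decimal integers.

Answer: 530 10 2583 313 57

Derivation:
Read 1: bits[0:10] width=10 -> value=530 (bin 1000010010); offset now 10 = byte 1 bit 2; 38 bits remain
Read 2: bits[10:17] width=7 -> value=10 (bin 0001010); offset now 17 = byte 2 bit 1; 31 bits remain
Read 3: bits[17:29] width=12 -> value=2583 (bin 101000010111); offset now 29 = byte 3 bit 5; 19 bits remain
Read 4: bits[29:38] width=9 -> value=313 (bin 100111001); offset now 38 = byte 4 bit 6; 10 bits remain
Read 5: bits[38:46] width=8 -> value=57 (bin 00111001); offset now 46 = byte 5 bit 6; 2 bits remain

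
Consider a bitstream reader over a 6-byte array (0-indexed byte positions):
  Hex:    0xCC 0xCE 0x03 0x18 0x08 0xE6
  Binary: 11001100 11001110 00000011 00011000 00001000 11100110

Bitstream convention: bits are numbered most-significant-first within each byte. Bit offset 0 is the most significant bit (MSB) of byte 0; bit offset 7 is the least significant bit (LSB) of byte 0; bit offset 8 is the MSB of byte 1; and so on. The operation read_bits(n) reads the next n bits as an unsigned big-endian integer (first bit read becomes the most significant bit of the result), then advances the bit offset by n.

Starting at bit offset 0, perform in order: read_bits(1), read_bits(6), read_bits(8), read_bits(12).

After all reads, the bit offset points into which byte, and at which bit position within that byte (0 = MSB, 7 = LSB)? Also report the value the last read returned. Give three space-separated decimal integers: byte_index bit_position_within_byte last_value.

Answer: 3 3 24

Derivation:
Read 1: bits[0:1] width=1 -> value=1 (bin 1); offset now 1 = byte 0 bit 1; 47 bits remain
Read 2: bits[1:7] width=6 -> value=38 (bin 100110); offset now 7 = byte 0 bit 7; 41 bits remain
Read 3: bits[7:15] width=8 -> value=103 (bin 01100111); offset now 15 = byte 1 bit 7; 33 bits remain
Read 4: bits[15:27] width=12 -> value=24 (bin 000000011000); offset now 27 = byte 3 bit 3; 21 bits remain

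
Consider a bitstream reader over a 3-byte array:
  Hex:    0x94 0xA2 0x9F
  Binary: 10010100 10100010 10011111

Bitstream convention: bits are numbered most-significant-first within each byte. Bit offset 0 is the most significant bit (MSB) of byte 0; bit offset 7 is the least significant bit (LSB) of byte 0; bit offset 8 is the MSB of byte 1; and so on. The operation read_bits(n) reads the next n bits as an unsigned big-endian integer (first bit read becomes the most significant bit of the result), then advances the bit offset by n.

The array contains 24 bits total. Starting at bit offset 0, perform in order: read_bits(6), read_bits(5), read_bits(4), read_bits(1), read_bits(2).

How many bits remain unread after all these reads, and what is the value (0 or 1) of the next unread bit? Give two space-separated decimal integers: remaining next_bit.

Answer: 6 0

Derivation:
Read 1: bits[0:6] width=6 -> value=37 (bin 100101); offset now 6 = byte 0 bit 6; 18 bits remain
Read 2: bits[6:11] width=5 -> value=5 (bin 00101); offset now 11 = byte 1 bit 3; 13 bits remain
Read 3: bits[11:15] width=4 -> value=1 (bin 0001); offset now 15 = byte 1 bit 7; 9 bits remain
Read 4: bits[15:16] width=1 -> value=0 (bin 0); offset now 16 = byte 2 bit 0; 8 bits remain
Read 5: bits[16:18] width=2 -> value=2 (bin 10); offset now 18 = byte 2 bit 2; 6 bits remain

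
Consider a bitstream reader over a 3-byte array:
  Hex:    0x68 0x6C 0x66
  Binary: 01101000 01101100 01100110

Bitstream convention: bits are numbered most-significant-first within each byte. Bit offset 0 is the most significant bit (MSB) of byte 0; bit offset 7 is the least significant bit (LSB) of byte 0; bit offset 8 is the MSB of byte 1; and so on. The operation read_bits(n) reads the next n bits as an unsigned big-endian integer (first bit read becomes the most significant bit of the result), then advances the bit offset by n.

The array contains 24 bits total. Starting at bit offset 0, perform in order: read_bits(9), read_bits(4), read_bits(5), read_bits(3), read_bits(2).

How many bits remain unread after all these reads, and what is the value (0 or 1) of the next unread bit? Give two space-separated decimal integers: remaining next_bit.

Read 1: bits[0:9] width=9 -> value=208 (bin 011010000); offset now 9 = byte 1 bit 1; 15 bits remain
Read 2: bits[9:13] width=4 -> value=13 (bin 1101); offset now 13 = byte 1 bit 5; 11 bits remain
Read 3: bits[13:18] width=5 -> value=17 (bin 10001); offset now 18 = byte 2 bit 2; 6 bits remain
Read 4: bits[18:21] width=3 -> value=4 (bin 100); offset now 21 = byte 2 bit 5; 3 bits remain
Read 5: bits[21:23] width=2 -> value=3 (bin 11); offset now 23 = byte 2 bit 7; 1 bits remain

Answer: 1 0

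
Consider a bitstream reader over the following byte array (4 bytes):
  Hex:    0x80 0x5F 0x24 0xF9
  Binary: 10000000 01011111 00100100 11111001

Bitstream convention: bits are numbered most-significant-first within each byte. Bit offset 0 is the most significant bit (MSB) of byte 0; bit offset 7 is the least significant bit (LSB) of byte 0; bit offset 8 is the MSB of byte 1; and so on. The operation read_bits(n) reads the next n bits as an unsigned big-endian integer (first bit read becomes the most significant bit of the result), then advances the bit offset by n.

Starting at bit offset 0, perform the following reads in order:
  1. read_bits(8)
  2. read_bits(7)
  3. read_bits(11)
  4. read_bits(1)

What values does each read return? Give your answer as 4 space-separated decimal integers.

Read 1: bits[0:8] width=8 -> value=128 (bin 10000000); offset now 8 = byte 1 bit 0; 24 bits remain
Read 2: bits[8:15] width=7 -> value=47 (bin 0101111); offset now 15 = byte 1 bit 7; 17 bits remain
Read 3: bits[15:26] width=11 -> value=1171 (bin 10010010011); offset now 26 = byte 3 bit 2; 6 bits remain
Read 4: bits[26:27] width=1 -> value=1 (bin 1); offset now 27 = byte 3 bit 3; 5 bits remain

Answer: 128 47 1171 1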